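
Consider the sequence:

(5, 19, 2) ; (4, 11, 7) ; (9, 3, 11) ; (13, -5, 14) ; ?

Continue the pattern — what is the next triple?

(22, -13, 16)

For the first entry, each term is the sum of the two before it: 5, 4, 9, 13 → 22.
For the second entry, −8 each step: 19, 11, 3, -5 → -13.
Third entry goes 2, 7, 11, 14 → 16 (differences are 5, 4, 3, … (decreasing by 1 each time)).
Putting it together: (22, -13, 16).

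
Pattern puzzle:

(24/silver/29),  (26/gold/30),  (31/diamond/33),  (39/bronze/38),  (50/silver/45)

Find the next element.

For the first entry, differences are 2, 5, 8, … (increasing by 3 each time): 24, 26, 31, 39, 50 → 64.
Rank — repeats silver → gold → diamond → bronze: silver, gold, diamond, bronze, silver → gold.
Third entry — differences are 1, 3, 5, … (increasing by 2 each time): 29, 30, 33, 38, 45 → 54.
So the next element is (64/gold/54).

(64/gold/54)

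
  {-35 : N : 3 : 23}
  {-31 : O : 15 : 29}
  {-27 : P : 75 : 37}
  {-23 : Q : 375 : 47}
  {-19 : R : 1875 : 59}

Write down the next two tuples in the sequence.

{-15 : S : 9375 : 73}, {-11 : T : 46875 : 89}

First slot goes -35, -31, -27, -23, -19 → -15 → -11 (+4 each step).
Letter: letters move forward 1 place in the alphabet; N, O, P, Q, R → S → T.
For the third slot, ×5 each step: 3, 15, 75, 375, 1875 → 9375 → 46875.
Fourth slot — differences are 6, 8, 10, … (increasing by 2 each time): 23, 29, 37, 47, 59 → 73 → 89.
So the next two tuples are {-15 : S : 9375 : 73} and {-11 : T : 46875 : 89}.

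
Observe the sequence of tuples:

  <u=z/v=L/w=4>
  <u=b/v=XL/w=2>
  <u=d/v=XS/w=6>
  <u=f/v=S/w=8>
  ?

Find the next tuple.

U: z, b, d, f → h (letters move forward 2 places in the alphabet, wrapping Z→A).
V goes L, XL, XS, S → M (runs through clothing sizes XS→XL).
W: 4, 2, 6, 8 → 14 (each term is the sum of the two before it).
Putting it together: <u=h/v=M/w=14>.

<u=h/v=M/w=14>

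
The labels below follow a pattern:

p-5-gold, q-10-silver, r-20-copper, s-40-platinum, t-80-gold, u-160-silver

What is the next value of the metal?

Letter: letters move forward 1 place in the alphabet; p, q, r, s, t, u → v.
Second component goes 5, 10, 20, 40, 80, 160 → 320 (×2 each step).
Metal: repeats gold → silver → copper → platinum; gold, silver, copper, platinum, gold, silver → copper.

copper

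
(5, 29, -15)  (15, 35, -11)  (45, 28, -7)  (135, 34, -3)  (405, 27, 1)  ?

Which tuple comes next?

First coordinate: ×3 each step; 5, 15, 45, 135, 405 → 1215.
For the second coordinate, alternating steps +6, −7, +6, −7, …: 29, 35, 28, 34, 27 → 33.
Third coordinate: +4 each step; -15, -11, -7, -3, 1 → 5.
Putting it together: (1215, 33, 5).

(1215, 33, 5)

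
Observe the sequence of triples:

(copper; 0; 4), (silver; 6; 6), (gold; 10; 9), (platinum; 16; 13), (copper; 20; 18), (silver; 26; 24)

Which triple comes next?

(gold; 30; 31)

Metal — repeats copper → silver → gold → platinum: copper, silver, gold, platinum, copper, silver → gold.
Second component — alternating steps +6, +4, +6, +4, …: 0, 6, 10, 16, 20, 26 → 30.
Third component goes 4, 6, 9, 13, 18, 24 → 31 (differences are 2, 3, 4, … (increasing by 1 each time)).
Combining the parts gives (gold; 30; 31).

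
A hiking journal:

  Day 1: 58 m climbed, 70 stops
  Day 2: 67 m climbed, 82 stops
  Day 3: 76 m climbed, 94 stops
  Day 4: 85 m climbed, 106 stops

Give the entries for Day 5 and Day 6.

M climbed: +9 each step; 58, 67, 76, 85 → 94 → 103.
Stops: +12 each step; 70, 82, 94, 106 → 118 → 130.
So the next two records are 94 m climbed, 118 stops and 103 m climbed, 130 stops.

94 m climbed, 118 stops; 103 m climbed, 130 stops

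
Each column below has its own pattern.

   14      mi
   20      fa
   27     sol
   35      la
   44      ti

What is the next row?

For the first component, differences are 6, 7, 8, … (increasing by 1 each time): 14, 20, 27, 35, 44 → 54.
Note goes mi, fa, sol, la, ti → do (runs through the solfège scale do→ti).
Putting it together: 54  do.

54  do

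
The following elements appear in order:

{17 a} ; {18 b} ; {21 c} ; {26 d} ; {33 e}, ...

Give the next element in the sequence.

{42 f}

First part: differences are 1, 3, 5, … (increasing by 2 each time); 17, 18, 21, 26, 33 → 42.
Letter: letters move forward 1 place in the alphabet, so a, b, c, d, e → f.
Putting it together: {42 f}.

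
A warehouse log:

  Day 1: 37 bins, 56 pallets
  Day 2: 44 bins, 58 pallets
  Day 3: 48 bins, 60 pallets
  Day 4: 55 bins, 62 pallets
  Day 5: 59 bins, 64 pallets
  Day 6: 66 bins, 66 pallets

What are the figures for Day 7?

Bins: 37, 44, 48, 55, 59, 66 → 70 (alternating steps +7, +4, +7, +4, …).
Pallets: +2 each step, so 56, 58, 60, 62, 64, 66 → 68.
Putting it together: 70 bins, 68 pallets.

70 bins, 68 pallets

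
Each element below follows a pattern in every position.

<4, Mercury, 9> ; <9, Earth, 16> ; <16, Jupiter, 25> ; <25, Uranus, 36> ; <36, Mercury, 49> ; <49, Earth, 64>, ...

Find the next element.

First part: 4, 9, 16, 25, 36, 49 → 64 (perfect squares: 2², 3², 4², …).
Planet: repeats Mercury → Earth → Jupiter → Uranus, so Mercury, Earth, Jupiter, Uranus, Mercury, Earth → Jupiter.
Third part: perfect squares: 3², 4², 5², …, so 9, 16, 25, 36, 49, 64 → 81.
Putting it together: <64, Jupiter, 81>.

<64, Jupiter, 81>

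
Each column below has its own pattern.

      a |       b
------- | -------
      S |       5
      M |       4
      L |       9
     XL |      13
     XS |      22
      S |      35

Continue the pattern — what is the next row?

M  57

Column a: repeats S → M → L → XL → XS; S, M, L, XL, XS, S → M.
Column b — each term is the sum of the two before it: 5, 4, 9, 13, 22, 35 → 57.
Putting it together: M  57.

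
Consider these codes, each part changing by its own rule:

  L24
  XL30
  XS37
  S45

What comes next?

M54

Size — runs through clothing sizes XS→XL: L, XL, XS, S → M.
Second component: differences are 6, 7, 8, … (increasing by 1 each time), so 24, 30, 37, 45 → 54.
Putting it together: M54.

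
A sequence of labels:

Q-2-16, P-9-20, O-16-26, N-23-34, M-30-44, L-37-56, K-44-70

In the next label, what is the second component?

Second component — +7 each step: 2, 9, 16, 23, 30, 37, 44 → 51.

51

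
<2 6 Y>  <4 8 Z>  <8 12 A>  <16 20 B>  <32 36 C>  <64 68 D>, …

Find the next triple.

<128 132 E>

First coordinate goes 2, 4, 8, 16, 32, 64 → 128 (×2 each step).
Second coordinate: always 4 more than the first coordinate, so 6, 8, 12, 20, 36, 68 → 132.
Letter: letters move forward 1 place in the alphabet, wrapping Z→A; Y, Z, A, B, C, D → E.
So the next triple is <128 132 E>.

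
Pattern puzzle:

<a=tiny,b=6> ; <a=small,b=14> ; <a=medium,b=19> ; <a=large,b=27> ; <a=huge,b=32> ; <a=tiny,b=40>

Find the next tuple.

A: tiny, small, medium, large, huge, tiny → small (repeats tiny → small → medium → large → huge).
B: alternating steps +8, +5, +8, +5, …, so 6, 14, 19, 27, 32, 40 → 45.
So the next tuple is <a=small,b=45>.

<a=small,b=45>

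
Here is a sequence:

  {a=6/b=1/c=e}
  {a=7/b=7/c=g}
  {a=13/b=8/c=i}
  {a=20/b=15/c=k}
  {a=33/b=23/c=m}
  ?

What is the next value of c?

o

C goes e, g, i, k, m → o (letters move forward 2 places in the alphabet).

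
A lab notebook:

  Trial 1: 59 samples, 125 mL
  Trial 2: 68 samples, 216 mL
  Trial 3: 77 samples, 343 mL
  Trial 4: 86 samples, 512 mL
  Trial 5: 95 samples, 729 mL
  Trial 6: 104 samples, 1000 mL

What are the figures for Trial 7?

Samples — +9 each step: 59, 68, 77, 86, 95, 104 → 113.
ML: 125, 216, 343, 512, 729, 1000 → 1331 (perfect cubes: 5³, 6³, 7³, …).
So the next row is 113 samples, 1331 mL.

113 samples, 1331 mL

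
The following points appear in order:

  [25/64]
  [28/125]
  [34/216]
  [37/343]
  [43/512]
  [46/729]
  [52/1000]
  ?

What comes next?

[55/1331]

For the first part, alternating steps +3, +6, +3, +6, …: 25, 28, 34, 37, 43, 46, 52 → 55.
Second part: perfect cubes: 4³, 5³, 6³, …; 64, 125, 216, 343, 512, 729, 1000 → 1331.
Putting it together: [55/1331].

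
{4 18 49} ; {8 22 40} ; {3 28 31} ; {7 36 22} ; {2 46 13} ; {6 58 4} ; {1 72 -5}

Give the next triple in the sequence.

First component: alternating steps +4, −5, +4, −5, …; 4, 8, 3, 7, 2, 6, 1 → 5.
Second component: differences are 4, 6, 8, … (increasing by 2 each time); 18, 22, 28, 36, 46, 58, 72 → 88.
For the third component, −9 each step: 49, 40, 31, 22, 13, 4, -5 → -14.
Combining the parts gives {5 88 -14}.

{5 88 -14}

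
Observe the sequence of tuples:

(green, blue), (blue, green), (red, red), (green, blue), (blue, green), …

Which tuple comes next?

(red, red)

First colour goes green, blue, red, green, blue → red (repeats green → blue → red).
Second colour: repeats blue → green → red; blue, green, red, blue, green → red.
Putting it together: (red, red).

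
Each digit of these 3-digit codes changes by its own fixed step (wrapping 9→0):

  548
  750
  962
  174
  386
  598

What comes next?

First digit: +2 each step, mod 10; 5, 7, 9, 1, 3, 5 → 7.
Second digit: +1 each step, mod 10, so 4, 5, 6, 7, 8, 9 → 0.
Third digit: +2 each step, mod 10; 8, 0, 2, 4, 6, 8 → 0.
Putting it together: 700.

700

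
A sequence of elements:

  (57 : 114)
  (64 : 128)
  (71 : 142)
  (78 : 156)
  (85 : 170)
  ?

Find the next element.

(92 : 184)

First entry goes 57, 64, 71, 78, 85 → 92 (+7 each step).
Second entry: always 2 × the first entry, so 114, 128, 142, 156, 170 → 184.
So the next element is (92 : 184).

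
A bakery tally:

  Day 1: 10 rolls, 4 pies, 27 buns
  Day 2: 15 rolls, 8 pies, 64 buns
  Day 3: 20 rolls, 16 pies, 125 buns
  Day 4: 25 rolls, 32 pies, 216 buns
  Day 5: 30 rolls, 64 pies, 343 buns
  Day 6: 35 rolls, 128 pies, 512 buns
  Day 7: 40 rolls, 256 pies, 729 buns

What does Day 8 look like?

Rolls: +5 each step, so 10, 15, 20, 25, 30, 35, 40 → 45.
Pies: ×2 each step; 4, 8, 16, 32, 64, 128, 256 → 512.
Buns: 27, 64, 125, 216, 343, 512, 729 → 1000 (perfect cubes: 3³, 4³, 5³, …).
Combining the parts gives 45 rolls, 512 pies, 1000 buns.

45 rolls, 512 pies, 1000 buns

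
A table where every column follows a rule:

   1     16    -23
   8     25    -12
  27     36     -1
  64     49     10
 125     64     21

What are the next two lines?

216  81  32; 343  100  43

First component: perfect cubes: 1³, 2³, 3³, …; 1, 8, 27, 64, 125 → 216 → 343.
Second component: perfect squares: 4², 5², 6², …; 16, 25, 36, 49, 64 → 81 → 100.
For the third component, +11 each step: -23, -12, -1, 10, 21 → 32 → 43.
So the next two lines are 216  81  32 and 343  100  43.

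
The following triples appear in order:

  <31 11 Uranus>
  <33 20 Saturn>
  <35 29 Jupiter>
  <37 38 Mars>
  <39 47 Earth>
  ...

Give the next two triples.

<41 56 Venus>, <43 65 Mercury>

First slot — +2 each step: 31, 33, 35, 37, 39 → 41 → 43.
Second slot: +9 each step, so 11, 20, 29, 38, 47 → 56 → 65.
Planet — runs backward through the planets Mercury→Neptune: Uranus, Saturn, Jupiter, Mars, Earth → Venus → Mercury.
Putting the parts together: <41 56 Venus> and then <43 65 Mercury>.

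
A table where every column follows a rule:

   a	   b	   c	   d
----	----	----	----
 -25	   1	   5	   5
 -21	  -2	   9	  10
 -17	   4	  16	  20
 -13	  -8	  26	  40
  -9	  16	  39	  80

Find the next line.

Column a: -25, -21, -17, -13, -9 → -5 (+4 each step).
Column b: ×(-2) each step, so 1, -2, 4, -8, 16 → -32.
Column c goes 5, 9, 16, 26, 39 → 55 (differences are 4, 7, 10, … (increasing by 3 each time)).
Column d: ×2 each step; 5, 10, 20, 40, 80 → 160.
Combining the parts gives -5  -32  55  160.

-5  -32  55  160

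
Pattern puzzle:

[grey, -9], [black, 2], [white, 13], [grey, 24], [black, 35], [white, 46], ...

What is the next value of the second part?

57

Second part: +11 each step, so -9, 2, 13, 24, 35, 46 → 57.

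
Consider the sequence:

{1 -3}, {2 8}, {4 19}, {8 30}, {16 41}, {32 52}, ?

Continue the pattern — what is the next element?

First value: ×2 each step; 1, 2, 4, 8, 16, 32 → 64.
Second value: -3, 8, 19, 30, 41, 52 → 63 (+11 each step).
Putting it together: {64 63}.

{64 63}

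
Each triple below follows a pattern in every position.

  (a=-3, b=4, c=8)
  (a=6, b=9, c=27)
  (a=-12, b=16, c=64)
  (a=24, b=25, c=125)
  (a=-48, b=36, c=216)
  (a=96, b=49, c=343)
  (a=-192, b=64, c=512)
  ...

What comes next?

(a=384, b=81, c=729)

A goes -3, 6, -12, 24, -48, 96, -192 → 384 (×(-2) each step).
B: perfect squares: 2², 3², 4², …; 4, 9, 16, 25, 36, 49, 64 → 81.
C — perfect cubes: 2³, 3³, 4³, …: 8, 27, 64, 125, 216, 343, 512 → 729.
Putting it together: (a=384, b=81, c=729).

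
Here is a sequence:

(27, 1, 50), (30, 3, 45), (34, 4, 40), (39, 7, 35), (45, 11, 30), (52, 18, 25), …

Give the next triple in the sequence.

First component: 27, 30, 34, 39, 45, 52 → 60 (differences are 3, 4, 5, … (increasing by 1 each time)).
Second component: each term is the sum of the two before it, so 1, 3, 4, 7, 11, 18 → 29.
For the third component, −5 each step: 50, 45, 40, 35, 30, 25 → 20.
Putting it together: (60, 29, 20).

(60, 29, 20)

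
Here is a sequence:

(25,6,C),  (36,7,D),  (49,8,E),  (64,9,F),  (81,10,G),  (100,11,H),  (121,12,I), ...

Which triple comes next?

For the first component, perfect squares: 5², 6², 7², …: 25, 36, 49, 64, 81, 100, 121 → 144.
Second component: +1 each step; 6, 7, 8, 9, 10, 11, 12 → 13.
Letter: letters move forward 1 place in the alphabet, so C, D, E, F, G, H, I → J.
Putting it together: (144,13,J).

(144,13,J)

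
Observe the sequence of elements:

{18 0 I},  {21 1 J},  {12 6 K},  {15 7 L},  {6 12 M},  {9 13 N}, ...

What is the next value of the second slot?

First slot: alternating steps +3, −9, +3, −9, …; 18, 21, 12, 15, 6, 9 → 0.
Second slot: 0, 1, 6, 7, 12, 13 → 18 (alternating steps +1, +5, +1, +5, …).
Letter: letters move forward 1 place in the alphabet; I, J, K, L, M, N → O.

18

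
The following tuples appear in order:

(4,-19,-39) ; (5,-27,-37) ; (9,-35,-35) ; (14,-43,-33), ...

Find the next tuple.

First slot: each term is the sum of the two before it; 4, 5, 9, 14 → 23.
Second slot goes -19, -27, -35, -43 → -51 (−8 each step).
Third slot: -39, -37, -35, -33 → -31 (+2 each step).
So the next tuple is (23,-51,-31).

(23,-51,-31)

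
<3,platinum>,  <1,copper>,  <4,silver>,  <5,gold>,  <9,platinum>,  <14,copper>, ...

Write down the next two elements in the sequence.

First slot: each term is the sum of the two before it, so 3, 1, 4, 5, 9, 14 → 23 → 37.
Metal goes platinum, copper, silver, gold, platinum, copper → silver → gold (repeats platinum → copper → silver → gold).
So the next two elements are <23,silver> and <37,gold>.

<23,silver>, <37,gold>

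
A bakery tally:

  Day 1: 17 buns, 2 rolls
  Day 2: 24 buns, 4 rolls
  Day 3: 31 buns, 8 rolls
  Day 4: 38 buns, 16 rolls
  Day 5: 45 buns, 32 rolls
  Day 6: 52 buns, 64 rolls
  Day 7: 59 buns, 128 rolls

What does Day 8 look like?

66 buns, 256 rolls

Buns: +7 each step; 17, 24, 31, 38, 45, 52, 59 → 66.
Rolls: 2, 4, 8, 16, 32, 64, 128 → 256 (×2 each step).
So the next line is 66 buns, 256 rolls.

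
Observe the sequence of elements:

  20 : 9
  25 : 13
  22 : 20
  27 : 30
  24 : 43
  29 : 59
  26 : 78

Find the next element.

First entry: 20, 25, 22, 27, 24, 29, 26 → 31 (alternating steps +5, −3, +5, −3, …).
Second entry: differences are 4, 7, 10, … (increasing by 3 each time); 9, 13, 20, 30, 43, 59, 78 → 100.
So the next element is 31 : 100.

31 : 100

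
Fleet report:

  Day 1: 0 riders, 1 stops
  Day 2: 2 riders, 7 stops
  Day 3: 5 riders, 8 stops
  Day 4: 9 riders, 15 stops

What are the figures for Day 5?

Riders: 0, 2, 5, 9 → 14 (differences are 2, 3, 4, … (increasing by 1 each time)).
Stops goes 1, 7, 8, 15 → 23 (each term is the sum of the two before it).
Putting it together: 14 riders, 23 stops.

14 riders, 23 stops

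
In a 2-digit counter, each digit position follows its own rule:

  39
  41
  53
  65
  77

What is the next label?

First digit: 3, 4, 5, 6, 7 → 8 (+1 each step, mod 10).
For the second digit, +2 each step, mod 10: 9, 1, 3, 5, 7 → 9.
Putting it together: 89.

89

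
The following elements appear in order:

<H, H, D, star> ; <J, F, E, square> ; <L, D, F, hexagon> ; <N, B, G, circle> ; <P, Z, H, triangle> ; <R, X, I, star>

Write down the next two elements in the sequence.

<T, V, J, square>, <V, T, K, hexagon>

For the first letter, letters move forward 2 places in the alphabet: H, J, L, N, P, R → T → V.
Second letter goes H, F, D, B, Z, X → V → T (letters move back 2 places in the alphabet, wrapping A→Z).
Third letter: letters move forward 1 place in the alphabet, so D, E, F, G, H, I → J → K.
Shape: repeats star → square → hexagon → circle → triangle; star, square, hexagon, circle, triangle, star → square → hexagon.
Putting the parts together: <T, V, J, square> and then <V, T, K, hexagon>.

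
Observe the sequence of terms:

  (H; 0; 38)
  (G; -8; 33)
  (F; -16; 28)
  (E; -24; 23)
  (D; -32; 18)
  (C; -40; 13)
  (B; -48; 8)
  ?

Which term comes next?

(A; -56; 3)

Letter: letters move back 1 place in the alphabet; H, G, F, E, D, C, B → A.
Second value: −8 each step, so 0, -8, -16, -24, -32, -40, -48 → -56.
Third value: −5 each step; 38, 33, 28, 23, 18, 13, 8 → 3.
Combining the parts gives (A; -56; 3).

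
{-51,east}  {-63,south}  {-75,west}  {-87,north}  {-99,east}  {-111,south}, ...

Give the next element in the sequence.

{-123,west}

First entry: −12 each step; -51, -63, -75, -87, -99, -111 → -123.
For the direction, repeats east → south → west → north: east, south, west, north, east, south → west.
Combining the parts gives {-123,west}.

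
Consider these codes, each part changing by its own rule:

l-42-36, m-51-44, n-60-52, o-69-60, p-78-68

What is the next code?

Letter goes l, m, n, o, p → q (letters move forward 1 place in the alphabet).
Second component: 42, 51, 60, 69, 78 → 87 (+9 each step).
Third component goes 36, 44, 52, 60, 68 → 76 (+8 each step).
Putting it together: q-87-76.

q-87-76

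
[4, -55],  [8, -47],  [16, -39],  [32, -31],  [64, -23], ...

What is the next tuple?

First coordinate: 4, 8, 16, 32, 64 → 128 (×2 each step).
Second coordinate — +8 each step: -55, -47, -39, -31, -23 → -15.
Putting it together: [128, -15].

[128, -15]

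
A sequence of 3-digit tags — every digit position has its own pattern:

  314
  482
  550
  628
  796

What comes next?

First digit: +1 each step, mod 10; 3, 4, 5, 6, 7 → 8.
Second digit: 1, 8, 5, 2, 9 → 6 (−3 each step, mod 10).
Third digit — −2 each step, mod 10: 4, 2, 0, 8, 6 → 4.
Putting it together: 864.

864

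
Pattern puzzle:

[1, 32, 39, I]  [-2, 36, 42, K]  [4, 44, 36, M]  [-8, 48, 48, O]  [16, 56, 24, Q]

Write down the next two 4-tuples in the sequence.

[-32, 60, 72, S], [64, 68, -24, U]

For the first value, ×(-2) each step: 1, -2, 4, -8, 16 → -32 → 64.
Second value goes 32, 36, 44, 48, 56 → 60 → 68 (alternating steps +4, +8, +4, +8, …).
Third value goes 39, 42, 36, 48, 24 → 72 → -24 (together with the first value always sums to 40).
Letter: letters move forward 2 places in the alphabet; I, K, M, O, Q → S → U.
Putting the parts together: [-32, 60, 72, S] and then [64, 68, -24, U].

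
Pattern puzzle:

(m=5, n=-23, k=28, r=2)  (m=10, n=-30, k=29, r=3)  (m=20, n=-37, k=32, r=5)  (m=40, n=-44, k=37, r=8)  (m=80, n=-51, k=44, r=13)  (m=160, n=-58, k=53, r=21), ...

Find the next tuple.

(m=320, n=-65, k=64, r=34)

M — ×2 each step: 5, 10, 20, 40, 80, 160 → 320.
N goes -23, -30, -37, -44, -51, -58 → -65 (−7 each step).
For the k, differences are 1, 3, 5, … (increasing by 2 each time): 28, 29, 32, 37, 44, 53 → 64.
R: 2, 3, 5, 8, 13, 21 → 34 (each term is the sum of the two before it).
Combining the parts gives (m=320, n=-65, k=64, r=34).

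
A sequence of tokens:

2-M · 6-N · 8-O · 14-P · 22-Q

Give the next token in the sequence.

36-R

First component: each term is the sum of the two before it, so 2, 6, 8, 14, 22 → 36.
Letter: M, N, O, P, Q → R (letters move forward 1 place in the alphabet).
Putting it together: 36-R.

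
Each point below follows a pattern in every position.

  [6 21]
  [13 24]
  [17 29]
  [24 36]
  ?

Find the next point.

First coordinate goes 6, 13, 17, 24 → 28 (alternating steps +7, +4, +7, +4, …).
Second coordinate: 21, 24, 29, 36 → 45 (differences are 3, 5, 7, … (increasing by 2 each time)).
Combining the parts gives [28 45].

[28 45]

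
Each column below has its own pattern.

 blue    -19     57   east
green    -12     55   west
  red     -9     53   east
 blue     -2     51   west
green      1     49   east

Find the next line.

red  8  47  west

Colour goes blue, green, red, blue, green → red (repeats blue → green → red).
Second component: alternating steps +7, +3, +7, +3, …, so -19, -12, -9, -2, 1 → 8.
Third component: −2 each step; 57, 55, 53, 51, 49 → 47.
Direction goes east, west, east, west, east → west (alternates east ↔ west).
So the next line is red  8  47  west.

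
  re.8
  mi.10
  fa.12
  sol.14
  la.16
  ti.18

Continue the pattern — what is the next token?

Note: runs through the solfège scale do→ti; re, mi, fa, sol, la, ti → do.
Second component — +2 each step: 8, 10, 12, 14, 16, 18 → 20.
Combining the parts gives do.20.

do.20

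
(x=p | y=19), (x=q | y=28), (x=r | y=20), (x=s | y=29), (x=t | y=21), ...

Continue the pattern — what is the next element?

X — letters move forward 1 place in the alphabet: p, q, r, s, t → u.
Y goes 19, 28, 20, 29, 21 → 30 (alternating steps +9, −8, +9, −8, …).
Putting it together: (x=u | y=30).

(x=u | y=30)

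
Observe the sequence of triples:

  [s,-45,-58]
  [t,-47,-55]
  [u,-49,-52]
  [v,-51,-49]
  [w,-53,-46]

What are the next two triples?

[x,-55,-43], [y,-57,-40]

Letter: letters move forward 1 place in the alphabet; s, t, u, v, w → x → y.
Second part: −2 each step; -45, -47, -49, -51, -53 → -55 → -57.
Third part: -58, -55, -52, -49, -46 → -43 → -40 (+3 each step).
So the next two triples are [x,-55,-43] and [y,-57,-40].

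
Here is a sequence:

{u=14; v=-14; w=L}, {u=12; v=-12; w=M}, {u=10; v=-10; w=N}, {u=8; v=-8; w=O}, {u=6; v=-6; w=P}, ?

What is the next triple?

{u=4; v=-4; w=Q}

U goes 14, 12, 10, 8, 6 → 4 (−2 each step).
For the v, always the negative of the u: -14, -12, -10, -8, -6 → -4.
W goes L, M, N, O, P → Q (letters move forward 1 place in the alphabet).
Putting it together: {u=4; v=-4; w=Q}.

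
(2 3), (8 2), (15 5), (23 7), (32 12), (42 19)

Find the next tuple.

First component: differences are 6, 7, 8, … (increasing by 1 each time); 2, 8, 15, 23, 32, 42 → 53.
Second component: each term is the sum of the two before it, so 3, 2, 5, 7, 12, 19 → 31.
Combining the parts gives (53 31).

(53 31)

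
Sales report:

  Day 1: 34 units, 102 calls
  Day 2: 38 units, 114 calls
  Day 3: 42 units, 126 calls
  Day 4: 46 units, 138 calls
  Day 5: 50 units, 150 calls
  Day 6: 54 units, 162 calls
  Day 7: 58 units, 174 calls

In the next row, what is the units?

Units: 34, 38, 42, 46, 50, 54, 58 → 62 (+4 each step).

62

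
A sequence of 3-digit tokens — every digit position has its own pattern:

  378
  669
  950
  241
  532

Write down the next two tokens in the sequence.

First digit: +3 each step, mod 10, so 3, 6, 9, 2, 5 → 8 → 1.
Second digit: −1 each step, mod 10; 7, 6, 5, 4, 3 → 2 → 1.
Third digit: 8, 9, 0, 1, 2 → 3 → 4 (+1 each step, mod 10).
So the next two tokens are 823 and 114.

823, 114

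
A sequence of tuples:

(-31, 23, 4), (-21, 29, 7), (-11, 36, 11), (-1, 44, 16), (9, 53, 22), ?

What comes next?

First coordinate: +10 each step, so -31, -21, -11, -1, 9 → 19.
For the second coordinate, differences are 6, 7, 8, … (increasing by 1 each time): 23, 29, 36, 44, 53 → 63.
Third coordinate: differences are 3, 4, 5, … (increasing by 1 each time); 4, 7, 11, 16, 22 → 29.
Putting it together: (19, 63, 29).

(19, 63, 29)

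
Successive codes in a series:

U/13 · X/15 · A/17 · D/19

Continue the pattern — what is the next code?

G/21

Letter goes U, X, A, D → G (letters move forward 3 places in the alphabet, wrapping Z→A).
Second component — +2 each step: 13, 15, 17, 19 → 21.
Combining the parts gives G/21.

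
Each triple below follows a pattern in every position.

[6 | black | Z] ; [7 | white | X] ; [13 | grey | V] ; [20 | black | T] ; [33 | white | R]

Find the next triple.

[53 | grey | P]

First entry: each term is the sum of the two before it, so 6, 7, 13, 20, 33 → 53.
Shade: repeats black → white → grey; black, white, grey, black, white → grey.
Letter goes Z, X, V, T, R → P (letters move back 2 places in the alphabet).
Combining the parts gives [53 | grey | P].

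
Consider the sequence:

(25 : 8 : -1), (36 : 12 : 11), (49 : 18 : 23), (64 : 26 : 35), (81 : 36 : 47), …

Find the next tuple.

First slot — perfect squares: 5², 6², 7², …: 25, 36, 49, 64, 81 → 100.
Second slot: differences are 4, 6, 8, … (increasing by 2 each time); 8, 12, 18, 26, 36 → 48.
Third slot: +12 each step, so -1, 11, 23, 35, 47 → 59.
Putting it together: (100 : 48 : 59).

(100 : 48 : 59)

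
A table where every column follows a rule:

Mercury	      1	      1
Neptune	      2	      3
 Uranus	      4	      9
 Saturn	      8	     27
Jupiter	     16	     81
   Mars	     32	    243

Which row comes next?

Earth  64  729

Planet: Mercury, Neptune, Uranus, Saturn, Jupiter, Mars → Earth (runs backward through the planets Mercury→Neptune).
Second component: 1, 2, 4, 8, 16, 32 → 64 (×2 each step).
Third component: 1, 3, 9, 27, 81, 243 → 729 (×3 each step).
So the next row is Earth  64  729.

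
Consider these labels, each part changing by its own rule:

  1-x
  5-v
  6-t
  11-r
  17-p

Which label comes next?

28-n

First component: 1, 5, 6, 11, 17 → 28 (each term is the sum of the two before it).
Letter: letters move back 2 places in the alphabet; x, v, t, r, p → n.
Putting it together: 28-n.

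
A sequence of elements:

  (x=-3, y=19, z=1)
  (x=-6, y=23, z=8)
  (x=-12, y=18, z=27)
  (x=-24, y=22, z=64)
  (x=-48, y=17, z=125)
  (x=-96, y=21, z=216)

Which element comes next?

X goes -3, -6, -12, -24, -48, -96 → -192 (×2 each step).
Y: alternating steps +4, −5, +4, −5, …, so 19, 23, 18, 22, 17, 21 → 16.
For the z, perfect cubes: 1³, 2³, 3³, …: 1, 8, 27, 64, 125, 216 → 343.
Combining the parts gives (x=-192, y=16, z=343).

(x=-192, y=16, z=343)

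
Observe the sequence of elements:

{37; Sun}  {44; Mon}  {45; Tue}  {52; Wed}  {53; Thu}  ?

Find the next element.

{60; Fri}

First entry: alternating steps +7, +1, +7, +1, …; 37, 44, 45, 52, 53 → 60.
Day: Sun, Mon, Tue, Wed, Thu → Fri (runs through the weekdays Mon→Sun).
So the next element is {60; Fri}.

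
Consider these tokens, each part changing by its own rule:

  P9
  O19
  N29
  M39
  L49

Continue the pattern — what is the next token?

Letter goes P, O, N, M, L → K (letters move back 1 place in the alphabet).
Second component: 9, 19, 29, 39, 49 → 59 (+10 each step).
Putting it together: K59.

K59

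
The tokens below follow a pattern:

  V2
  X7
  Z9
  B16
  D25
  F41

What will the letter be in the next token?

Letter — letters move forward 2 places in the alphabet, wrapping Z→A: V, X, Z, B, D, F → H.

H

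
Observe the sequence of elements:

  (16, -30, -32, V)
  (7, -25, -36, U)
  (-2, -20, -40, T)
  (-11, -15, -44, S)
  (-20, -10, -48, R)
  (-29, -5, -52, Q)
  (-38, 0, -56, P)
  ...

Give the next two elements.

(-47, 5, -60, O), (-56, 10, -64, N)

First entry: −9 each step, so 16, 7, -2, -11, -20, -29, -38 → -47 → -56.
Second entry: -30, -25, -20, -15, -10, -5, 0 → 5 → 10 (+5 each step).
Third entry — −4 each step: -32, -36, -40, -44, -48, -52, -56 → -60 → -64.
Letter: letters move back 1 place in the alphabet; V, U, T, S, R, Q, P → O → N.
So the next two elements are (-47, 5, -60, O) and (-56, 10, -64, N).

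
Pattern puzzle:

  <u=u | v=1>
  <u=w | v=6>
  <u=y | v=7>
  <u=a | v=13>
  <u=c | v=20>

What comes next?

For the u, letters move forward 2 places in the alphabet, wrapping Z→A: u, w, y, a, c → e.
For the v, each term is the sum of the two before it: 1, 6, 7, 13, 20 → 33.
Putting it together: <u=e | v=33>.

<u=e | v=33>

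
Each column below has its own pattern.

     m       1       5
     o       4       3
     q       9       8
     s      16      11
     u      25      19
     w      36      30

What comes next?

Letter — letters move forward 2 places in the alphabet: m, o, q, s, u, w → y.
Second component: perfect squares: 1², 2², 3², …, so 1, 4, 9, 16, 25, 36 → 49.
Third component goes 5, 3, 8, 11, 19, 30 → 49 (each term is the sum of the two before it).
Combining the parts gives y  49  49.

y  49  49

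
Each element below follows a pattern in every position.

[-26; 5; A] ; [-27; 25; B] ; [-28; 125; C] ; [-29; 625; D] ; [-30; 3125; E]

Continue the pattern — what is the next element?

First coordinate: −1 each step, so -26, -27, -28, -29, -30 → -31.
Second coordinate — ×5 each step: 5, 25, 125, 625, 3125 → 15625.
For the letter, letters move forward 1 place in the alphabet: A, B, C, D, E → F.
Combining the parts gives [-31; 15625; F].

[-31; 15625; F]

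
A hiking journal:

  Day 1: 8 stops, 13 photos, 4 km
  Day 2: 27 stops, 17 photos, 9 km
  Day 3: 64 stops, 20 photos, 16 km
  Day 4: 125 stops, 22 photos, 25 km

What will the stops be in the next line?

216

For the stops, perfect cubes: 2³, 3³, 4³, …: 8, 27, 64, 125 → 216.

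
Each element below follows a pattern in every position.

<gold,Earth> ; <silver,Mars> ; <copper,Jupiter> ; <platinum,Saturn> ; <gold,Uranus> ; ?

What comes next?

<silver,Neptune>

Metal goes gold, silver, copper, platinum, gold → silver (repeats gold → silver → copper → platinum).
Planet: runs through the planets Mercury→Neptune; Earth, Mars, Jupiter, Saturn, Uranus → Neptune.
Combining the parts gives <silver,Neptune>.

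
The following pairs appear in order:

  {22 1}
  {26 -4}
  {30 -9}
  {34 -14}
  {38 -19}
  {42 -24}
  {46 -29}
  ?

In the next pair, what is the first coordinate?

50

First coordinate: +4 each step, so 22, 26, 30, 34, 38, 42, 46 → 50.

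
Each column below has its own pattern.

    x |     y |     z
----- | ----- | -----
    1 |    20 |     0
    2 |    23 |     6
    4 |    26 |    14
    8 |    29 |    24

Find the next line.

16  32  36

Column x: ×2 each step; 1, 2, 4, 8 → 16.
Column y: +3 each step, so 20, 23, 26, 29 → 32.
Column z goes 0, 6, 14, 24 → 36 (differences are 6, 8, 10, … (increasing by 2 each time)).
Combining the parts gives 16  32  36.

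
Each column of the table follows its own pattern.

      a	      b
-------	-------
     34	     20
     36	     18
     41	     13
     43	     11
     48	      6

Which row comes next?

50  4

Column a: alternating steps +2, +5, +2, +5, …, so 34, 36, 41, 43, 48 → 50.
Column b: together with the column a always sums to 54; 20, 18, 13, 11, 6 → 4.
So the next row is 50  4.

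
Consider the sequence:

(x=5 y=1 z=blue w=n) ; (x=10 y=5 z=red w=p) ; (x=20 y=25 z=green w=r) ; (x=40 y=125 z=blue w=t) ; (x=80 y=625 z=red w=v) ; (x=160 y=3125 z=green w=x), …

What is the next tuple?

X: ×2 each step; 5, 10, 20, 40, 80, 160 → 320.
Y: ×5 each step; 1, 5, 25, 125, 625, 3125 → 15625.
Z — repeats blue → red → green: blue, red, green, blue, red, green → blue.
W: n, p, r, t, v, x → z (letters move forward 2 places in the alphabet).
So the next tuple is (x=320 y=15625 z=blue w=z).

(x=320 y=15625 z=blue w=z)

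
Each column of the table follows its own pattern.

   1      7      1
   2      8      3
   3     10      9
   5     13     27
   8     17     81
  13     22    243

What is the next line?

First component: 1, 2, 3, 5, 8, 13 → 21 (each term is the sum of the two before it).
Second component: differences are 1, 2, 3, … (increasing by 1 each time); 7, 8, 10, 13, 17, 22 → 28.
Third component: ×3 each step; 1, 3, 9, 27, 81, 243 → 729.
Putting it together: 21  28  729.

21  28  729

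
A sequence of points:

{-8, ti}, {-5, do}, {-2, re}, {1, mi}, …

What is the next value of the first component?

First component: +3 each step, so -8, -5, -2, 1 → 4.

4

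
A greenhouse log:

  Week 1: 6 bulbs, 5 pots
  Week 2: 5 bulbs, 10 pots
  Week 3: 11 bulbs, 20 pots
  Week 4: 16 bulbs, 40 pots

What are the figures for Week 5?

Bulbs goes 6, 5, 11, 16 → 27 (each term is the sum of the two before it).
Pots: ×2 each step; 5, 10, 20, 40 → 80.
Combining the parts gives 27 bulbs, 80 pots.

27 bulbs, 80 pots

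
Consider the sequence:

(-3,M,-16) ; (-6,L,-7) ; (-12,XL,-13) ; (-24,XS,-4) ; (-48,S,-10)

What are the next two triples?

First value: -3, -6, -12, -24, -48 → -96 → -192 (×2 each step).
Size: runs through clothing sizes XS→XL, so M, L, XL, XS, S → M → L.
Third value: alternating steps +9, −6, +9, −6, …, so -16, -7, -13, -4, -10 → -1 → -7.
So the next two triples are (-96,M,-1) and (-192,L,-7).

(-96,M,-1), (-192,L,-7)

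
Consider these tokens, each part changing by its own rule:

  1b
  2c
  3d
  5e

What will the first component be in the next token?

8

First component: each term is the sum of the two before it, so 1, 2, 3, 5 → 8.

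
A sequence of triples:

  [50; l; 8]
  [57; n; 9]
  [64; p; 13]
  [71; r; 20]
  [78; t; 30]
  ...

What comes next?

[85; v; 43]

For the first part, +7 each step: 50, 57, 64, 71, 78 → 85.
For the letter, letters move forward 2 places in the alphabet: l, n, p, r, t → v.
Third part goes 8, 9, 13, 20, 30 → 43 (differences are 1, 4, 7, … (increasing by 3 each time)).
Combining the parts gives [85; v; 43].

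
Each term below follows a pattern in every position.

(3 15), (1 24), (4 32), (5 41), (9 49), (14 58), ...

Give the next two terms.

For the first component, each term is the sum of the two before it: 3, 1, 4, 5, 9, 14 → 23 → 37.
For the second component, alternating steps +9, +8, +9, +8, …: 15, 24, 32, 41, 49, 58 → 66 → 75.
So the next two terms are (23 66) and (37 75).

(23 66), (37 75)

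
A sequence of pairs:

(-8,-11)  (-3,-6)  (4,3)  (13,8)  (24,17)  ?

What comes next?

(37,22)

First coordinate: differences are 5, 7, 9, … (increasing by 2 each time); -8, -3, 4, 13, 24 → 37.
Second coordinate: alternating steps +5, +9, +5, +9, …, so -11, -6, 3, 8, 17 → 22.
Putting it together: (37,22).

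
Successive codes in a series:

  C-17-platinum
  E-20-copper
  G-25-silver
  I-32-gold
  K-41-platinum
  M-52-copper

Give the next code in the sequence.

O-65-silver

Letter: letters move forward 2 places in the alphabet, so C, E, G, I, K, M → O.
Second component: differences are 3, 5, 7, … (increasing by 2 each time); 17, 20, 25, 32, 41, 52 → 65.
Metal — repeats platinum → copper → silver → gold: platinum, copper, silver, gold, platinum, copper → silver.
Putting it together: O-65-silver.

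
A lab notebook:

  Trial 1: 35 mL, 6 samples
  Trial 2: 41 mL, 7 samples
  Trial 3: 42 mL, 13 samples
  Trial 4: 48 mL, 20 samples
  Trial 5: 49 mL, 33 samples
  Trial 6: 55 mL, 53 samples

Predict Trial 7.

56 mL, 86 samples

For the mL, alternating steps +6, +1, +6, +1, …: 35, 41, 42, 48, 49, 55 → 56.
Samples — each term is the sum of the two before it: 6, 7, 13, 20, 33, 53 → 86.
So the next record is 56 mL, 86 samples.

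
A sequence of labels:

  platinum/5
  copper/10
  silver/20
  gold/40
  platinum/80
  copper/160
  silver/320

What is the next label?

gold/640

Metal: repeats platinum → copper → silver → gold; platinum, copper, silver, gold, platinum, copper, silver → gold.
Second component: ×2 each step; 5, 10, 20, 40, 80, 160, 320 → 640.
Putting it together: gold/640.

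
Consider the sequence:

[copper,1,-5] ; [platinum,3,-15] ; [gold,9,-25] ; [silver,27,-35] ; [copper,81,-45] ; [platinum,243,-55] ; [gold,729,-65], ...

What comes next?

[silver,2187,-75]

Metal goes copper, platinum, gold, silver, copper, platinum, gold → silver (repeats copper → platinum → gold → silver).
Second entry goes 1, 3, 9, 27, 81, 243, 729 → 2187 (×3 each step).
Third entry — −10 each step: -5, -15, -25, -35, -45, -55, -65 → -75.
Combining the parts gives [silver,2187,-75].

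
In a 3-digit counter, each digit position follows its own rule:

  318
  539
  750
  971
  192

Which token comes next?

313

First digit: +2 each step, mod 10, so 3, 5, 7, 9, 1 → 3.
Second digit goes 1, 3, 5, 7, 9 → 1 (+2 each step, mod 10).
Third digit — +1 each step, mod 10: 8, 9, 0, 1, 2 → 3.
Combining the parts gives 313.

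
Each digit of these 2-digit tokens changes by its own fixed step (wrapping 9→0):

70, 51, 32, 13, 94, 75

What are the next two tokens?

56, 37

First digit — −2 each step, mod 10: 7, 5, 3, 1, 9, 7 → 5 → 3.
Second digit: +1 each step, mod 10; 0, 1, 2, 3, 4, 5 → 6 → 7.
Putting the parts together: 56 and then 37.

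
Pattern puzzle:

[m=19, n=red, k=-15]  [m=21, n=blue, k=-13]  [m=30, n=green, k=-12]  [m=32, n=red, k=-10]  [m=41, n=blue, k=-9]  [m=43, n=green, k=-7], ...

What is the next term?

[m=52, n=red, k=-6]

For the m, alternating steps +2, +9, +2, +9, …: 19, 21, 30, 32, 41, 43 → 52.
N goes red, blue, green, red, blue, green → red (repeats red → blue → green).
K: alternating steps +2, +1, +2, +1, …; -15, -13, -12, -10, -9, -7 → -6.
Combining the parts gives [m=52, n=red, k=-6].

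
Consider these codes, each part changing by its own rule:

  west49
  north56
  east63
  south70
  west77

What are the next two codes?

Direction: west, north, east, south, west → north → east (repeats west → north → east → south).
Second component: 49, 56, 63, 70, 77 → 84 → 91 (+7 each step).
So the next two codes are north84 and east91.

north84, east91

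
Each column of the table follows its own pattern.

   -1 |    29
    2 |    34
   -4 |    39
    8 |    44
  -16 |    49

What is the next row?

32  54

First component: -1, 2, -4, 8, -16 → 32 (×(-2) each step).
For the second component, +5 each step: 29, 34, 39, 44, 49 → 54.
Combining the parts gives 32  54.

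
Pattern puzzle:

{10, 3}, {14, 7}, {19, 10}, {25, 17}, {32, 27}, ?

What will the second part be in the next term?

44

For the first part, differences are 4, 5, 6, … (increasing by 1 each time): 10, 14, 19, 25, 32 → 40.
Second part: each term is the sum of the two before it, so 3, 7, 10, 17, 27 → 44.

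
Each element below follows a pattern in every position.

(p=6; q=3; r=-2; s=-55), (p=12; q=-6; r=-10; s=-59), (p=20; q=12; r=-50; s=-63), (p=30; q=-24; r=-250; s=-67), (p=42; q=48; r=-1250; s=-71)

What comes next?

P: differences are 6, 8, 10, … (increasing by 2 each time); 6, 12, 20, 30, 42 → 56.
Q goes 3, -6, 12, -24, 48 → -96 (×(-2) each step).
R: -2, -10, -50, -250, -1250 → -6250 (×5 each step).
S goes -55, -59, -63, -67, -71 → -75 (−4 each step).
Putting it together: (p=56; q=-96; r=-6250; s=-75).

(p=56; q=-96; r=-6250; s=-75)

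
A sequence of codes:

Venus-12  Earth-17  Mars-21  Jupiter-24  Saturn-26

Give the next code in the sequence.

Uranus-27

Planet goes Venus, Earth, Mars, Jupiter, Saturn → Uranus (runs through the planets Mercury→Neptune).
Second component: 12, 17, 21, 24, 26 → 27 (differences are 5, 4, 3, … (decreasing by 1 each time)).
Putting it together: Uranus-27.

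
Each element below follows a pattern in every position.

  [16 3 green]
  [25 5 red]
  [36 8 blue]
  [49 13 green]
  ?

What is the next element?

[64 21 red]

First component: perfect squares: 4², 5², 6², …; 16, 25, 36, 49 → 64.
For the second component, each term is the sum of the two before it: 3, 5, 8, 13 → 21.
Colour: repeats green → red → blue; green, red, blue, green → red.
So the next element is [64 21 red].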